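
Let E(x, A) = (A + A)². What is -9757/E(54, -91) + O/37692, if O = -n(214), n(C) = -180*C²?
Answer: 7574517941/34680828 ≈ 218.41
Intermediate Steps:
E(x, A) = 4*A² (E(x, A) = (2*A)² = 4*A²)
O = 8243280 (O = -(-180)*214² = -(-180)*45796 = -1*(-8243280) = 8243280)
-9757/E(54, -91) + O/37692 = -9757/(4*(-91)²) + 8243280/37692 = -9757/(4*8281) + 8243280*(1/37692) = -9757/33124 + 228980/1047 = 7574517941/34680828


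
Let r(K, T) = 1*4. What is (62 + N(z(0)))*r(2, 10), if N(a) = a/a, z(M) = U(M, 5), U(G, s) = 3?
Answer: 252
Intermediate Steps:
z(M) = 3
r(K, T) = 4
N(a) = 1
(62 + N(z(0)))*r(2, 10) = (62 + 1)*4 = 63*4 = 252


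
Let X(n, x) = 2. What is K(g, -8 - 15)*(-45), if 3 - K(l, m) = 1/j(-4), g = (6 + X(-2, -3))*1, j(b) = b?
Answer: -585/4 ≈ -146.25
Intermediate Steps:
g = 8 (g = (6 + 2)*1 = 8*1 = 8)
K(l, m) = 13/4 (K(l, m) = 3 - 1/(-4) = 3 - 1*(-¼) = 3 + ¼ = 13/4)
K(g, -8 - 15)*(-45) = (13/4)*(-45) = -585/4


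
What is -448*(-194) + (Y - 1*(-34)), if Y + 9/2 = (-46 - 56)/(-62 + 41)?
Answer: 1217249/14 ≈ 86946.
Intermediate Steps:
Y = 5/14 (Y = -9/2 + (-46 - 56)/(-62 + 41) = -9/2 - 102/(-21) = -9/2 - 102*(-1/21) = -9/2 + 34/7 = 5/14 ≈ 0.35714)
-448*(-194) + (Y - 1*(-34)) = -448*(-194) + (5/14 - 1*(-34)) = 86912 + (5/14 + 34) = 86912 + 481/14 = 1217249/14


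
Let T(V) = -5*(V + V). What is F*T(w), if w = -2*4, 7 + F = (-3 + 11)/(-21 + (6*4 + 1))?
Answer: -400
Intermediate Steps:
F = -5 (F = -7 + (-3 + 11)/(-21 + (6*4 + 1)) = -7 + 8/(-21 + (24 + 1)) = -7 + 8/(-21 + 25) = -7 + 8/4 = -7 + 8*(1/4) = -7 + 2 = -5)
w = -8
T(V) = -10*V
F*T(w) = -(-50)*(-8) = -5*80 = -400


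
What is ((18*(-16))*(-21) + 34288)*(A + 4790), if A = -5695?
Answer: -36504080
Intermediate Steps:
((18*(-16))*(-21) + 34288)*(A + 4790) = ((18*(-16))*(-21) + 34288)*(-5695 + 4790) = (-288*(-21) + 34288)*(-905) = (6048 + 34288)*(-905) = 40336*(-905) = -36504080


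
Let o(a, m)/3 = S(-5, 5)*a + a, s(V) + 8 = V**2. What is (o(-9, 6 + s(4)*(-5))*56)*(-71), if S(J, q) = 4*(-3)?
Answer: -1180872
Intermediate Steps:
S(J, q) = -12
s(V) = -8 + V**2
o(a, m) = -33*a (o(a, m) = 3*(-12*a + a) = 3*(-11*a) = -33*a)
(o(-9, 6 + s(4)*(-5))*56)*(-71) = (-33*(-9)*56)*(-71) = (297*56)*(-71) = 16632*(-71) = -1180872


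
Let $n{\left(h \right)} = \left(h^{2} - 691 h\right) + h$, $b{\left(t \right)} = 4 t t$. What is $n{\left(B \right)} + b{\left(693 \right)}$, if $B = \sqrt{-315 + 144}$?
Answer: $1920825 - 2070 i \sqrt{19} \approx 1.9208 \cdot 10^{6} - 9022.9 i$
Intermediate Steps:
$b{\left(t \right)} = 4 t^{2}$
$B = 3 i \sqrt{19}$ ($B = \sqrt{-171} = 3 i \sqrt{19} \approx 13.077 i$)
$n{\left(h \right)} = h^{2} - 690 h$
$n{\left(B \right)} + b{\left(693 \right)} = 3 i \sqrt{19} \left(-690 + 3 i \sqrt{19}\right) + 4 \cdot 693^{2} = 3 i \sqrt{19} \left(-690 + 3 i \sqrt{19}\right) + 4 \cdot 480249 = 3 i \sqrt{19} \left(-690 + 3 i \sqrt{19}\right) + 1920996 = 1920996 + 3 i \sqrt{19} \left(-690 + 3 i \sqrt{19}\right)$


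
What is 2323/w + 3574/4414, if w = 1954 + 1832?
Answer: 11892443/8355702 ≈ 1.4233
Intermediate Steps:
w = 3786
2323/w + 3574/4414 = 2323/3786 + 3574/4414 = 2323*(1/3786) + 3574*(1/4414) = 2323/3786 + 1787/2207 = 11892443/8355702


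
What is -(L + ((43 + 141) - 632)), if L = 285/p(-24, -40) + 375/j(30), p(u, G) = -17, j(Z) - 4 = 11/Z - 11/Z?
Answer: 25229/68 ≈ 371.01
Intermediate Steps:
j(Z) = 4 (j(Z) = 4 + (11/Z - 11/Z) = 4 + 0 = 4)
L = 5235/68 (L = 285/(-17) + 375/4 = 285*(-1/17) + 375*(¼) = -285/17 + 375/4 = 5235/68 ≈ 76.985)
-(L + ((43 + 141) - 632)) = -(5235/68 + ((43 + 141) - 632)) = -(5235/68 + (184 - 632)) = -(5235/68 - 448) = -1*(-25229/68) = 25229/68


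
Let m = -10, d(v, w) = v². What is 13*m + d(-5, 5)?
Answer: -105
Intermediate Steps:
13*m + d(-5, 5) = 13*(-10) + (-5)² = -130 + 25 = -105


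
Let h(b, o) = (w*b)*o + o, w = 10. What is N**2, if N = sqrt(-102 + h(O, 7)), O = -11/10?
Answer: -172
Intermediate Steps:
O = -11/10 (O = -11*1/10 = -11/10 ≈ -1.1000)
h(b, o) = o + 10*b*o (h(b, o) = (10*b)*o + o = 10*b*o + o = o + 10*b*o)
N = 2*I*sqrt(43) (N = sqrt(-102 + 7*(1 + 10*(-11/10))) = sqrt(-102 + 7*(1 - 11)) = sqrt(-102 + 7*(-10)) = sqrt(-102 - 70) = sqrt(-172) = 2*I*sqrt(43) ≈ 13.115*I)
N**2 = (2*I*sqrt(43))**2 = -172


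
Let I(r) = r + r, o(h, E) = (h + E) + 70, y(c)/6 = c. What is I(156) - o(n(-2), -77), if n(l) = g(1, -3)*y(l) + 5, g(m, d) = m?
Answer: 326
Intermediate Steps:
y(c) = 6*c
n(l) = 5 + 6*l (n(l) = 1*(6*l) + 5 = 6*l + 5 = 5 + 6*l)
o(h, E) = 70 + E + h (o(h, E) = (E + h) + 70 = 70 + E + h)
I(r) = 2*r
I(156) - o(n(-2), -77) = 2*156 - (70 - 77 + (5 + 6*(-2))) = 312 - (70 - 77 + (5 - 12)) = 312 - (70 - 77 - 7) = 312 - 1*(-14) = 312 + 14 = 326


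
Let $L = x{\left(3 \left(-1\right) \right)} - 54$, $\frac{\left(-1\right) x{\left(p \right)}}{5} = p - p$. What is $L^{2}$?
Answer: $2916$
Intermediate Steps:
$x{\left(p \right)} = 0$ ($x{\left(p \right)} = - 5 \left(p - p\right) = \left(-5\right) 0 = 0$)
$L = -54$ ($L = 0 - 54 = -54$)
$L^{2} = \left(-54\right)^{2} = 2916$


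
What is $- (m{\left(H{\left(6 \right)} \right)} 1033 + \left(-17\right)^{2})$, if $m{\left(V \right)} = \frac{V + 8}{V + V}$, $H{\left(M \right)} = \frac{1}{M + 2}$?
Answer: $- \frac{67723}{2} \approx -33862.0$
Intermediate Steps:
$H{\left(M \right)} = \frac{1}{2 + M}$
$m{\left(V \right)} = \frac{8 + V}{2 V}$
$- (m{\left(H{\left(6 \right)} \right)} 1033 + \left(-17\right)^{2}) = - (\frac{8 + \frac{1}{2 + 6}}{2 \frac{1}{2 + 6}} \cdot 1033 + \left(-17\right)^{2}) = - (\frac{8 + \frac{1}{8}}{2 \cdot \frac{1}{8}} \cdot 1033 + 289) = - (\frac{\frac{1}{\frac{1}{8}} \left(8 + \frac{1}{8}\right)}{2} \cdot 1033 + 289) = - (\frac{1}{2} \cdot 8 \cdot \frac{65}{8} \cdot 1033 + 289) = - (\frac{65}{2} \cdot 1033 + 289) = - (\frac{67145}{2} + 289) = \left(-1\right) \frac{67723}{2} = - \frac{67723}{2}$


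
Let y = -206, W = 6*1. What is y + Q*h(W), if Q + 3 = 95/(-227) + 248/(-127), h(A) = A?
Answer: -6867862/28829 ≈ -238.23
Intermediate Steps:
W = 6
Q = -154848/28829 (Q = -3 + (95/(-227) + 248/(-127)) = -3 + (95*(-1/227) + 248*(-1/127)) = -3 + (-95/227 - 248/127) = -3 - 68361/28829 = -154848/28829 ≈ -5.3713)
y + Q*h(W) = -206 - 154848/28829*6 = -206 - 929088/28829 = -6867862/28829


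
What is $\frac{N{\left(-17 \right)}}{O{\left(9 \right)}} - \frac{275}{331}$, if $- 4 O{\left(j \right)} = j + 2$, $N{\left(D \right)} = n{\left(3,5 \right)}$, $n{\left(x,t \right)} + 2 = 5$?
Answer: $- \frac{6997}{3641} \approx -1.9217$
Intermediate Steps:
$n{\left(x,t \right)} = 3$ ($n{\left(x,t \right)} = -2 + 5 = 3$)
$N{\left(D \right)} = 3$
$O{\left(j \right)} = - \frac{1}{2} - \frac{j}{4}$ ($O{\left(j \right)} = - \frac{j + 2}{4} = - \frac{2 + j}{4} = - \frac{1}{2} - \frac{j}{4}$)
$\frac{N{\left(-17 \right)}}{O{\left(9 \right)}} - \frac{275}{331} = \frac{3}{- \frac{1}{2} - \frac{9}{4}} - \frac{275}{331} = \frac{3}{- \frac{11}{4}} - \frac{275}{331} = 3 \left(- \frac{4}{11}\right) - \frac{275}{331} = - \frac{12}{11} - \frac{275}{331} = - \frac{6997}{3641}$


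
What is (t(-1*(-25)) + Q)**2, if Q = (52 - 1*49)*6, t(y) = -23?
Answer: 25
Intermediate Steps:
Q = 18 (Q = (52 - 49)*6 = 3*6 = 18)
(t(-1*(-25)) + Q)**2 = (-23 + 18)**2 = (-5)**2 = 25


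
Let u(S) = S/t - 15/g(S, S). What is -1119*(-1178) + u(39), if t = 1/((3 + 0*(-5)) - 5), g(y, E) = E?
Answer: 17135347/13 ≈ 1.3181e+6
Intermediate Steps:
t = -1/2 (t = 1/((3 + 0) - 5) = 1/(3 - 5) = 1/(-2) = -1/2 ≈ -0.50000)
u(S) = -15/S - 2*S (u(S) = S/(-1/2) - 15/S = S*(-2) - 15/S = -2*S - 15/S = -15/S - 2*S)
-1119*(-1178) + u(39) = -1119*(-1178) + (-15/39 - 2*39) = 1318182 + (-15*1/39 - 78) = 1318182 + (-5/13 - 78) = 1318182 - 1019/13 = 17135347/13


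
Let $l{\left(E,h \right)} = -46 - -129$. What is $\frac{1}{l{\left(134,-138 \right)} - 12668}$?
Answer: $- \frac{1}{12585} \approx -7.946 \cdot 10^{-5}$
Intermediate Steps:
$l{\left(E,h \right)} = 83$ ($l{\left(E,h \right)} = -46 + 129 = 83$)
$\frac{1}{l{\left(134,-138 \right)} - 12668} = \frac{1}{83 - 12668} = \frac{1}{-12585} = - \frac{1}{12585}$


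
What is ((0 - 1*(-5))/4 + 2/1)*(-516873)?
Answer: -6719349/4 ≈ -1.6798e+6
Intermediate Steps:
((0 - 1*(-5))/4 + 2/1)*(-516873) = ((0 + 5)*(¼) + 2*1)*(-516873) = (5*(¼) + 2)*(-516873) = (5/4 + 2)*(-516873) = (13/4)*(-516873) = -6719349/4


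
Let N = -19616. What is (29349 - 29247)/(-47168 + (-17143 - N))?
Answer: -102/44695 ≈ -0.0022821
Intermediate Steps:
(29349 - 29247)/(-47168 + (-17143 - N)) = (29349 - 29247)/(-47168 + (-17143 - 1*(-19616))) = 102/(-47168 + (-17143 + 19616)) = 102/(-47168 + 2473) = 102/(-44695) = 102*(-1/44695) = -102/44695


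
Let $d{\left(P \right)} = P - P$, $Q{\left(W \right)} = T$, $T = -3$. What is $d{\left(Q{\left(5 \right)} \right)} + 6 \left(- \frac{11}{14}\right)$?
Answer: $- \frac{33}{7} \approx -4.7143$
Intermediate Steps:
$Q{\left(W \right)} = -3$
$d{\left(P \right)} = 0$
$d{\left(Q{\left(5 \right)} \right)} + 6 \left(- \frac{11}{14}\right) = 0 + 6 \left(- \frac{11}{14}\right) = 0 - \frac{33}{7} = - \frac{33}{7}$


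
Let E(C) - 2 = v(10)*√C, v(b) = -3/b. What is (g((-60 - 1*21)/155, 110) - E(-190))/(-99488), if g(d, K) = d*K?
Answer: 461/771032 - 3*I*√190/994880 ≈ 0.0005979 - 4.1565e-5*I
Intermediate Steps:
E(C) = 2 - 3*√C/10 (E(C) = 2 + (-3/10)*√C = 2 + (-3*⅒)*√C = 2 - 3*√C/10)
g(d, K) = K*d
(g((-60 - 1*21)/155, 110) - E(-190))/(-99488) = (110*((-60 - 1*21)/155) - (2 - 3*I*√190/10))/(-99488) = (110*((-60 - 21)*(1/155)) - (2 - 3*I*√190/10))*(-1/99488) = (110*(-81*1/155) - (2 - 3*I*√190/10))*(-1/99488) = (110*(-81/155) + (-2 + 3*I*√190/10))*(-1/99488) = (-1782/31 + (-2 + 3*I*√190/10))*(-1/99488) = (-1844/31 + 3*I*√190/10)*(-1/99488) = 461/771032 - 3*I*√190/994880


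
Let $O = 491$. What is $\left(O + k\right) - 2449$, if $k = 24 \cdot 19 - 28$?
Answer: $-1530$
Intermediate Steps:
$k = 428$ ($k = 456 - 28 = 428$)
$\left(O + k\right) - 2449 = \left(491 + 428\right) - 2449 = 919 - 2449 = -1530$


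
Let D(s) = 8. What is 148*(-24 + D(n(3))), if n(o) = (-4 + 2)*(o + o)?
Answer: -2368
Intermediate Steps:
n(o) = -4*o
148*(-24 + D(n(3))) = 148*(-24 + 8) = 148*(-16) = -2368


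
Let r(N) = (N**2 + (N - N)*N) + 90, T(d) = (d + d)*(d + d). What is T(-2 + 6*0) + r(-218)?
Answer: 47630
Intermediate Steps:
T(d) = 4*d**2 (T(d) = (2*d)*(2*d) = 4*d**2)
r(N) = 90 + N**2 (r(N) = (N**2 + 0*N) + 90 = (N**2 + 0) + 90 = N**2 + 90 = 90 + N**2)
T(-2 + 6*0) + r(-218) = 4*(-2 + 6*0)**2 + (90 + (-218)**2) = 4*(-2 + 0)**2 + (90 + 47524) = 4*(-2)**2 + 47614 = 4*4 + 47614 = 16 + 47614 = 47630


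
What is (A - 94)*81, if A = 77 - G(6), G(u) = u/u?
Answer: -1458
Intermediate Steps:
G(u) = 1
A = 76 (A = 77 - 1*1 = 77 - 1 = 76)
(A - 94)*81 = (76 - 94)*81 = -18*81 = -1458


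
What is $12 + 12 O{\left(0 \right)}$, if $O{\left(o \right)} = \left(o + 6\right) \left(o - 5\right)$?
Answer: $-348$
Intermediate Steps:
$O{\left(o \right)} = \left(-5 + o\right) \left(6 + o\right)$ ($O{\left(o \right)} = \left(6 + o\right) \left(-5 + o\right) = \left(-5 + o\right) \left(6 + o\right)$)
$12 + 12 O{\left(0 \right)} = 12 + 12 \left(-30 + 0 + 0^{2}\right) = 12 + 12 \left(-30 + 0 + 0\right) = 12 + 12 \left(-30\right) = 12 - 360 = -348$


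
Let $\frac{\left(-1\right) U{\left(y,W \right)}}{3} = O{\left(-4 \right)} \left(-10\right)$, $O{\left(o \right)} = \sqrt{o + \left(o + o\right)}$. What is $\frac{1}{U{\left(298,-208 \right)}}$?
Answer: $- \frac{i \sqrt{3}}{180} \approx - 0.0096225 i$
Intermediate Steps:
$O{\left(o \right)} = \sqrt{3} \sqrt{o}$ ($O{\left(o \right)} = \sqrt{o + 2 o} = \sqrt{3 o} = \sqrt{3} \sqrt{o}$)
$U{\left(y,W \right)} = 60 i \sqrt{3}$ ($U{\left(y,W \right)} = - 3 \sqrt{3} \sqrt{-4} \left(-10\right) = - 3 \sqrt{3} \cdot 2 i \left(-10\right) = - 3 \cdot 2 i \sqrt{3} \left(-10\right) = - 3 \left(- 20 i \sqrt{3}\right) = 60 i \sqrt{3}$)
$\frac{1}{U{\left(298,-208 \right)}} = \frac{1}{60 i \sqrt{3}} = - \frac{i \sqrt{3}}{180}$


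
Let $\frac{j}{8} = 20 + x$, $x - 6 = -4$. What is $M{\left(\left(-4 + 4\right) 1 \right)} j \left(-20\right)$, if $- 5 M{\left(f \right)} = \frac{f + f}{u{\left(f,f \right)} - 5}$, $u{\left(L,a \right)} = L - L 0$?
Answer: $0$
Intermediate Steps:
$x = 2$ ($x = 6 - 4 = 2$)
$u{\left(L,a \right)} = L$ ($u{\left(L,a \right)} = L - 0 = L + 0 = L$)
$M{\left(f \right)} = - \frac{2 f}{5 \left(-5 + f\right)}$ ($M{\left(f \right)} = - \frac{\left(f + f\right) \frac{1}{f - 5}}{5} = - \frac{2 f \frac{1}{-5 + f}}{5} = - \frac{2 f}{5 \left(-5 + f\right)}$)
$j = 176$ ($j = 8 \left(20 + 2\right) = 8 \cdot 22 = 176$)
$M{\left(\left(-4 + 4\right) 1 \right)} j \left(-20\right) = - \frac{2 \left(-4 + 4\right) 1}{-25 + 5 \left(-4 + 4\right) 1} \cdot 176 \left(-20\right) = - \frac{2 \cdot 0 \cdot 1}{-25 + 5 \cdot 0 \cdot 1} \cdot 176 \left(-20\right) = \left(-2\right) 0 \frac{1}{-25 + 5 \cdot 0} \cdot 176 \left(-20\right) = \left(-2\right) 0 \frac{1}{-25 + 0} \cdot 176 \left(-20\right) = \left(-2\right) 0 \frac{1}{-25} \cdot 176 \left(-20\right) = \left(-2\right) 0 \left(- \frac{1}{25}\right) 176 \left(-20\right) = 0 \cdot 176 \left(-20\right) = 0 \left(-20\right) = 0$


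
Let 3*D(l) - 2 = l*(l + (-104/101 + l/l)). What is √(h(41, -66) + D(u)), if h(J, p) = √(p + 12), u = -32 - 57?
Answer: √(26949830 + 30603*I*√6)/101 ≈ 51.399 + 0.071484*I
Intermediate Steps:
u = -89
h(J, p) = √(12 + p)
D(l) = ⅔ + l*(-3/101 + l)/3 (D(l) = ⅔ + (l*(l + (-104/101 + l/l)))/3 = ⅔ + (l*(l + (-104*1/101 + 1)))/3 = ⅔ + (l*(l + (-104/101 + 1)))/3 = ⅔ + (l*(l - 3/101))/3 = ⅔ + (l*(-3/101 + l))/3 = ⅔ + l*(-3/101 + l)/3)
√(h(41, -66) + D(u)) = √(√(12 - 66) + (⅔ - 1/101*(-89) + (⅓)*(-89)²)) = √(√(-54) + (⅔ + 89/101 + (⅓)*7921)) = √(3*I*√6 + (⅔ + 89/101 + 7921/3)) = √(3*I*√6 + 266830/101) = √(266830/101 + 3*I*√6)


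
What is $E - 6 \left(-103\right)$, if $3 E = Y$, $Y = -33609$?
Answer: $-10585$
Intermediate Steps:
$E = -11203$ ($E = \frac{1}{3} \left(-33609\right) = -11203$)
$E - 6 \left(-103\right) = -11203 - 6 \left(-103\right) = -11203 - -618 = -11203 + 618 = -10585$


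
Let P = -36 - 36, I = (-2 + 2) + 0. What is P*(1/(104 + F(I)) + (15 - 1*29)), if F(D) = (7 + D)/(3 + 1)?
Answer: 47344/47 ≈ 1007.3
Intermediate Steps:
I = 0 (I = 0 + 0 = 0)
F(D) = 7/4 + D/4 (F(D) = (7 + D)/4 = (7 + D)*(1/4) = 7/4 + D/4)
P = -72
P*(1/(104 + F(I)) + (15 - 1*29)) = -72*(1/(104 + (7/4 + (1/4)*0)) + (15 - 1*29)) = -72*(1/(104 + (7/4 + 0)) + (15 - 29)) = -72*(1/(104 + 7/4) - 14) = -72*(1/(423/4) - 14) = -72*(4/423 - 14) = -72*(-5918/423) = 47344/47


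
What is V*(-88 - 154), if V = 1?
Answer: -242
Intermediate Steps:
V*(-88 - 154) = 1*(-88 - 154) = 1*(-242) = -242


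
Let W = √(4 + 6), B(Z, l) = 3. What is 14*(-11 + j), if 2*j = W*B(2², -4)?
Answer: -154 + 21*√10 ≈ -87.592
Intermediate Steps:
W = √10 ≈ 3.1623
j = 3*√10/2 (j = (√10*3)/2 = (3*√10)/2 = 3*√10/2 ≈ 4.7434)
14*(-11 + j) = 14*(-11 + 3*√10/2) = -154 + 21*√10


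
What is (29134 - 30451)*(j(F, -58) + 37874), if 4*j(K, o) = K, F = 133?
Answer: -199695393/4 ≈ -4.9924e+7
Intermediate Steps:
j(K, o) = K/4
(29134 - 30451)*(j(F, -58) + 37874) = (29134 - 30451)*((¼)*133 + 37874) = -1317*(133/4 + 37874) = -1317*151629/4 = -199695393/4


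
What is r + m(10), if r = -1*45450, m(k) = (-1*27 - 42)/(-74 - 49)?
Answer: -1863427/41 ≈ -45449.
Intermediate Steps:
m(k) = 23/41 (m(k) = (-27 - 42)/(-123) = -69*(-1/123) = 23/41)
r = -45450
r + m(10) = -45450 + 23/41 = -1863427/41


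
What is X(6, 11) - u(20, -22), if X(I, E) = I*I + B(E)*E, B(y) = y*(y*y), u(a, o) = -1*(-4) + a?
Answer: 14653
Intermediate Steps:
u(a, o) = 4 + a
B(y) = y³ (B(y) = y*y² = y³)
X(I, E) = E⁴ + I² (X(I, E) = I*I + E³*E = I² + E⁴ = E⁴ + I²)
X(6, 11) - u(20, -22) = (11⁴ + 6²) - (4 + 20) = (14641 + 36) - 1*24 = 14677 - 24 = 14653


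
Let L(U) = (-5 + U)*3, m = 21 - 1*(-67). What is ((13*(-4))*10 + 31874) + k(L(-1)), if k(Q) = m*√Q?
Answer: 31354 + 264*I*√2 ≈ 31354.0 + 373.35*I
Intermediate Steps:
m = 88 (m = 21 + 67 = 88)
L(U) = -15 + 3*U
k(Q) = 88*√Q
((13*(-4))*10 + 31874) + k(L(-1)) = ((13*(-4))*10 + 31874) + 88*√(-15 + 3*(-1)) = (-52*10 + 31874) + 88*√(-15 - 3) = (-520 + 31874) + 88*√(-18) = 31354 + 88*(3*I*√2) = 31354 + 264*I*√2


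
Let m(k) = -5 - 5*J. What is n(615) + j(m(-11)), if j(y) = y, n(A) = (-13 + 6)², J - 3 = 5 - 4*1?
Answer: 24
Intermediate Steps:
J = 4 (J = 3 + (5 - 4*1) = 3 + (5 - 4) = 3 + 1 = 4)
n(A) = 49 (n(A) = (-7)² = 49)
m(k) = -25 (m(k) = -5 - 5*4 = -5 - 20 = -25)
n(615) + j(m(-11)) = 49 - 25 = 24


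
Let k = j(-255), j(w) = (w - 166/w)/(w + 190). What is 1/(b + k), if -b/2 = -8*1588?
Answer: 16575/421202459 ≈ 3.9352e-5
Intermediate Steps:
j(w) = (w - 166/w)/(190 + w)
k = 64859/16575 (k = (-166 + (-255)**2)/((-255)*(190 - 255)) = -1/255*(-166 + 65025)/(-65) = -1/255*(-1/65)*64859 = 64859/16575 ≈ 3.9131)
b = 25408 (b = -(-16)*1588 = -2*(-12704) = 25408)
1/(b + k) = 1/(25408 + 64859/16575) = 1/(421202459/16575) = 16575/421202459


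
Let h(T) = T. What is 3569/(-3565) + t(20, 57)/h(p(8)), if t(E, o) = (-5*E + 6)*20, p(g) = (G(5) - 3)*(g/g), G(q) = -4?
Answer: 6677217/24955 ≈ 267.57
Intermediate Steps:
p(g) = -7 (p(g) = (-4 - 3)*(g/g) = -7*1 = -7)
t(E, o) = 120 - 100*E (t(E, o) = (6 - 5*E)*20 = 120 - 100*E)
3569/(-3565) + t(20, 57)/h(p(8)) = 3569/(-3565) + (120 - 100*20)/(-7) = 3569*(-1/3565) + (120 - 2000)*(-⅐) = -3569/3565 - 1880*(-⅐) = -3569/3565 + 1880/7 = 6677217/24955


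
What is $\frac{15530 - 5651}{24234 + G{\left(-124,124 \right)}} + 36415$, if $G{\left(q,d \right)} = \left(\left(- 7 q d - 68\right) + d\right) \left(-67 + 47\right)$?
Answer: $\frac{25848893137}{709842} \approx 36415.0$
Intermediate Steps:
$G{\left(q,d \right)} = 1360 - 20 d + 140 d q$ ($G{\left(q,d \right)} = \left(\left(- 7 d q - 68\right) + d\right) \left(-20\right) = \left(\left(-68 - 7 d q\right) + d\right) \left(-20\right) = \left(-68 + d - 7 d q\right) \left(-20\right) = 1360 - 20 d + 140 d q$)
$\frac{15530 - 5651}{24234 + G{\left(-124,124 \right)}} + 36415 = \frac{15530 - 5651}{24234 + \left(1360 - 2480 + 140 \cdot 124 \left(-124\right)\right)} + 36415 = \frac{15530 - 5651}{24234 - 2153760} + 36415 = \frac{9879}{24234 - 2153760} + 36415 = \frac{9879}{-2129526} + 36415 = 9879 \left(- \frac{1}{2129526}\right) + 36415 = - \frac{3293}{709842} + 36415 = \frac{25848893137}{709842}$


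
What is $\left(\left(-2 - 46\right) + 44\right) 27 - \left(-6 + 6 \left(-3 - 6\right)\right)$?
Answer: $-48$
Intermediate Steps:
$\left(\left(-2 - 46\right) + 44\right) 27 - \left(-6 + 6 \left(-3 - 6\right)\right) = \left(-48 + 44\right) 27 - \left(-6 + 6 \left(-3 - 6\right)\right) = \left(-4\right) 27 + \left(\left(-6\right) \left(-9\right) + 6\right) = -108 + \left(54 + 6\right) = -108 + 60 = -48$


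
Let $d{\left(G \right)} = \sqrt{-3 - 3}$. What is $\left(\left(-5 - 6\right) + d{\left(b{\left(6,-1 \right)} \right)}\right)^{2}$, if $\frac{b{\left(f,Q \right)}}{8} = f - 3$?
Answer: $\left(11 - i \sqrt{6}\right)^{2} \approx 115.0 - 53.889 i$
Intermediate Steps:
$b{\left(f,Q \right)} = -24 + 8 f$ ($b{\left(f,Q \right)} = 8 \left(f - 3\right) = 8 \left(-3 + f\right) = -24 + 8 f$)
$d{\left(G \right)} = i \sqrt{6}$ ($d{\left(G \right)} = \sqrt{-6} = i \sqrt{6}$)
$\left(\left(-5 - 6\right) + d{\left(b{\left(6,-1 \right)} \right)}\right)^{2} = \left(\left(-5 - 6\right) + i \sqrt{6}\right)^{2} = \left(-11 + i \sqrt{6}\right)^{2}$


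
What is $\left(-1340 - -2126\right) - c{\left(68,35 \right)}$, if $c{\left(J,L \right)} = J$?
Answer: $718$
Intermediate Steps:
$\left(-1340 - -2126\right) - c{\left(68,35 \right)} = \left(-1340 - -2126\right) - 68 = \left(-1340 + 2126\right) - 68 = 786 - 68 = 718$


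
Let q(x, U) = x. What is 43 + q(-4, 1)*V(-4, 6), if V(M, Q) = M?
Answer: 59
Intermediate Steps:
43 + q(-4, 1)*V(-4, 6) = 43 - 4*(-4) = 43 + 16 = 59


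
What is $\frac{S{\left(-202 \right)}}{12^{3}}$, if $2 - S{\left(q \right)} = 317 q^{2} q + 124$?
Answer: $\frac{435473869}{288} \approx 1.5121 \cdot 10^{6}$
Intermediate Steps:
$S{\left(q \right)} = -122 - 317 q^{3}$ ($S{\left(q \right)} = 2 - \left(317 q^{2} q + 124\right) = 2 - \left(317 q^{3} + 124\right) = 2 - \left(124 + 317 q^{3}\right) = -122 - 317 q^{3}$)
$\frac{S{\left(-202 \right)}}{12^{3}} = \frac{-122 - 317 \left(-202\right)^{3}}{12^{3}} = \frac{-122 - -2612843336}{1728} = \left(-122 + 2612843336\right) \frac{1}{1728} = 2612843214 \cdot \frac{1}{1728} = \frac{435473869}{288}$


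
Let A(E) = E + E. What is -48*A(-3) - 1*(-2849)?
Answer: 3137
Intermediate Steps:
A(E) = 2*E
-48*A(-3) - 1*(-2849) = -96*(-3) - 1*(-2849) = -48*(-6) + 2849 = 288 + 2849 = 3137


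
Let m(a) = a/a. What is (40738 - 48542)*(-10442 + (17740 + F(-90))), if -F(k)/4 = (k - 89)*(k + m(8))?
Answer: 440348504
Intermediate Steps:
m(a) = 1
F(k) = -4*(1 + k)*(-89 + k) (F(k) = -4*(k - 89)*(k + 1) = -4*(-89 + k)*(1 + k) = -4*(1 + k)*(-89 + k))
(40738 - 48542)*(-10442 + (17740 + F(-90))) = (40738 - 48542)*(-10442 + (17740 + (356 - 4*(-90)² + 352*(-90)))) = -7804*(-10442 + (17740 + (356 - 4*8100 - 31680))) = -7804*(-10442 + (17740 + (356 - 32400 - 31680))) = -7804*(-10442 + (17740 - 63724)) = -7804*(-10442 - 45984) = -7804*(-56426) = 440348504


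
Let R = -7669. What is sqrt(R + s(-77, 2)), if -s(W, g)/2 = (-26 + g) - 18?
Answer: I*sqrt(7585) ≈ 87.092*I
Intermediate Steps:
s(W, g) = 88 - 2*g (s(W, g) = -2*((-26 + g) - 18) = -2*(-44 + g) = 88 - 2*g)
sqrt(R + s(-77, 2)) = sqrt(-7669 + (88 - 2*2)) = sqrt(-7669 + (88 - 4)) = sqrt(-7669 + 84) = sqrt(-7585) = I*sqrt(7585)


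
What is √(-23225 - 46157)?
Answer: I*√69382 ≈ 263.4*I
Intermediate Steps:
√(-23225 - 46157) = √(-69382) = I*√69382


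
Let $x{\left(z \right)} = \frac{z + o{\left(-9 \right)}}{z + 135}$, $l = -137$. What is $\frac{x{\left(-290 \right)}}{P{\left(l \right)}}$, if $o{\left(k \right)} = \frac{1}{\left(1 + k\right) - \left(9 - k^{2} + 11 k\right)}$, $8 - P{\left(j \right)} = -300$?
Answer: $\frac{47269}{7781620} \approx 0.0060744$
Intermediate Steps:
$P{\left(j \right)} = 308$ ($P{\left(j \right)} = 8 - -300 = 8 + 300 = 308$)
$o{\left(k \right)} = \frac{1}{-8 + k^{2} - 10 k}$ ($o{\left(k \right)} = \frac{1}{\left(1 + k\right) - \left(9 - k^{2} + 11 k\right)} = \frac{1}{-8 + k^{2} - 10 k}$)
$x{\left(z \right)} = \frac{\frac{1}{163} + z}{135 + z}$ ($x{\left(z \right)} = \frac{z + \frac{1}{-8 + \left(-9\right)^{2} - -90}}{z + 135} = \frac{z + \frac{1}{-8 + 81 + 90}}{135 + z} = \frac{z + \frac{1}{163}}{135 + z} = \frac{\frac{1}{163} + z}{135 + z}$)
$\frac{x{\left(-290 \right)}}{P{\left(l \right)}} = \frac{\frac{1}{135 - 290} \left(\frac{1}{163} - 290\right)}{308} = \frac{1}{-155} \left(- \frac{47269}{163}\right) \frac{1}{308} = \left(- \frac{1}{155}\right) \left(- \frac{47269}{163}\right) \frac{1}{308} = \frac{47269}{25265} \cdot \frac{1}{308} = \frac{47269}{7781620}$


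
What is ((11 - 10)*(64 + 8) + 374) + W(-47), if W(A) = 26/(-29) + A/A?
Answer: 12937/29 ≈ 446.10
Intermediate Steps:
W(A) = 3/29 (W(A) = 26*(-1/29) + 1 = -26/29 + 1 = 3/29)
((11 - 10)*(64 + 8) + 374) + W(-47) = ((11 - 10)*(64 + 8) + 374) + 3/29 = (1*72 + 374) + 3/29 = (72 + 374) + 3/29 = 446 + 3/29 = 12937/29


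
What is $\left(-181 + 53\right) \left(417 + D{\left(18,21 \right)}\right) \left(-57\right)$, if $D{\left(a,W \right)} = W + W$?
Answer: $3348864$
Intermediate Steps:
$D{\left(a,W \right)} = 2 W$
$\left(-181 + 53\right) \left(417 + D{\left(18,21 \right)}\right) \left(-57\right) = \left(-181 + 53\right) \left(417 + 2 \cdot 21\right) \left(-57\right) = - 128 \left(417 + 42\right) \left(-57\right) = \left(-128\right) 459 \left(-57\right) = \left(-58752\right) \left(-57\right) = 3348864$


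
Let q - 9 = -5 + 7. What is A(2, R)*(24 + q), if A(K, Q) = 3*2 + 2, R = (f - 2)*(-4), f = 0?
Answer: 280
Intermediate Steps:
R = 8 (R = (0 - 2)*(-4) = -2*(-4) = 8)
A(K, Q) = 8 (A(K, Q) = 6 + 2 = 8)
q = 11 (q = 9 + (-5 + 7) = 9 + 2 = 11)
A(2, R)*(24 + q) = 8*(24 + 11) = 8*35 = 280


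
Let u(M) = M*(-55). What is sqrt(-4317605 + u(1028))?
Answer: I*sqrt(4374145) ≈ 2091.4*I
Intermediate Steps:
u(M) = -55*M
sqrt(-4317605 + u(1028)) = sqrt(-4317605 - 55*1028) = sqrt(-4317605 - 56540) = sqrt(-4374145) = I*sqrt(4374145)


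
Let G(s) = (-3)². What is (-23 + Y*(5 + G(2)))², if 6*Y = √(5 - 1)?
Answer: 3025/9 ≈ 336.11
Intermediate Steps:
G(s) = 9
Y = ⅓ (Y = √(5 - 1)/6 = √4/6 = (⅙)*2 = ⅓ ≈ 0.33333)
(-23 + Y*(5 + G(2)))² = (-23 + (5 + 9)/3)² = (-23 + (⅓)*14)² = (-23 + 14/3)² = (-55/3)² = 3025/9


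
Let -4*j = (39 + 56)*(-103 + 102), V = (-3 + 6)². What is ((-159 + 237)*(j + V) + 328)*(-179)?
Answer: -1031935/2 ≈ -5.1597e+5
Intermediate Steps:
V = 9 (V = 3² = 9)
j = 95/4 (j = -(39 + 56)*(-103 + 102)/4 = -95*(-1)/4 = -¼*(-95) = 95/4 ≈ 23.750)
((-159 + 237)*(j + V) + 328)*(-179) = ((-159 + 237)*(95/4 + 9) + 328)*(-179) = (78*(131/4) + 328)*(-179) = (5109/2 + 328)*(-179) = (5765/2)*(-179) = -1031935/2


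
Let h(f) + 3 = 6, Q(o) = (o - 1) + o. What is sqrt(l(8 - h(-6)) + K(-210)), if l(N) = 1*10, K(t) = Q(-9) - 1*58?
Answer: I*sqrt(67) ≈ 8.1853*I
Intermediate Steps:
Q(o) = -1 + 2*o (Q(o) = (-1 + o) + o = -1 + 2*o)
h(f) = 3 (h(f) = -3 + 6 = 3)
K(t) = -77 (K(t) = (-1 + 2*(-9)) - 1*58 = (-1 - 18) - 58 = -19 - 58 = -77)
l(N) = 10
sqrt(l(8 - h(-6)) + K(-210)) = sqrt(10 - 77) = sqrt(-67) = I*sqrt(67)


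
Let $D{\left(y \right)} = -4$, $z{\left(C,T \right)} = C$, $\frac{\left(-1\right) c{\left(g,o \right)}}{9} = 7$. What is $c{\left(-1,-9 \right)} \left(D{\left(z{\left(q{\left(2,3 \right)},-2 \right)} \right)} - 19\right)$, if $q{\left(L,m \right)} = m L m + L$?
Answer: $1449$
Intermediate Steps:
$q{\left(L,m \right)} = L + L m^{2}$ ($q{\left(L,m \right)} = L m m + L = L m^{2} + L = L + L m^{2}$)
$c{\left(g,o \right)} = -63$ ($c{\left(g,o \right)} = \left(-9\right) 7 = -63$)
$c{\left(-1,-9 \right)} \left(D{\left(z{\left(q{\left(2,3 \right)},-2 \right)} \right)} - 19\right) = - 63 \left(-4 - 19\right) = \left(-63\right) \left(-23\right) = 1449$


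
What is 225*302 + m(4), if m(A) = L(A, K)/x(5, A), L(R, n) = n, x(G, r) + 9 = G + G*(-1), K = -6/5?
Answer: 1019252/15 ≈ 67950.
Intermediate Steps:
K = -6/5 (K = -6*⅕ = -6/5 ≈ -1.2000)
x(G, r) = -9 (x(G, r) = -9 + (G + G*(-1)) = -9 + (G - G) = -9 + 0 = -9)
m(A) = 2/15 (m(A) = -6/5/(-9) = -6/5*(-⅑) = 2/15)
225*302 + m(4) = 225*302 + 2/15 = 67950 + 2/15 = 1019252/15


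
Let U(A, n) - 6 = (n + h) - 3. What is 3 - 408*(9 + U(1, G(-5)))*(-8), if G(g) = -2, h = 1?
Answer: 35907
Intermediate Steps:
U(A, n) = 4 + n (U(A, n) = 6 + ((n + 1) - 3) = 6 + ((1 + n) - 3) = 6 + (-2 + n) = 4 + n)
3 - 408*(9 + U(1, G(-5)))*(-8) = 3 - 408*(9 + (4 - 2))*(-8) = 3 - 408*(9 + 2)*(-8) = 3 - 4488*(-8) = 3 - 408*(-88) = 3 + 35904 = 35907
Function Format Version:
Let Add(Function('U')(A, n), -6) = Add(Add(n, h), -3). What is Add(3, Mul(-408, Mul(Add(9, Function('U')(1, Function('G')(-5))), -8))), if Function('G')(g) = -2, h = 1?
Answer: 35907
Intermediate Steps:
Function('U')(A, n) = Add(4, n) (Function('U')(A, n) = Add(6, Add(Add(n, 1), -3)) = Add(6, Add(Add(1, n), -3)) = Add(6, Add(-2, n)) = Add(4, n))
Add(3, Mul(-408, Mul(Add(9, Function('U')(1, Function('G')(-5))), -8))) = Add(3, Mul(-408, Mul(Add(9, Add(4, -2)), -8))) = Add(3, Mul(-408, Mul(Add(9, 2), -8))) = Add(3, Mul(-408, Mul(11, -8))) = Add(3, Mul(-408, -88)) = Add(3, 35904) = 35907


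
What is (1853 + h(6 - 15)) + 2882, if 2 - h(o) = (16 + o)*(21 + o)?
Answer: 4653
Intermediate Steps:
h(o) = 2 - (16 + o)*(21 + o)
(1853 + h(6 - 15)) + 2882 = (1853 + (-334 - (6 - 15)**2 - 37*(6 - 15))) + 2882 = (1853 + (-334 - 1*(-9)**2 - 37*(-9))) + 2882 = (1853 + (-334 - 1*81 + 333)) + 2882 = (1853 + (-334 - 81 + 333)) + 2882 = (1853 - 82) + 2882 = 1771 + 2882 = 4653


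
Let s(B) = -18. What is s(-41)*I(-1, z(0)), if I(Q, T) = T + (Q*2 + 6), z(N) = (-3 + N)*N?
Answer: -72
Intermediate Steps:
z(N) = N*(-3 + N)
I(Q, T) = 6 + T + 2*Q (I(Q, T) = T + (2*Q + 6) = T + (6 + 2*Q) = 6 + T + 2*Q)
s(-41)*I(-1, z(0)) = -18*(6 + 0*(-3 + 0) + 2*(-1)) = -18*(6 + 0*(-3) - 2) = -18*(6 + 0 - 2) = -18*4 = -72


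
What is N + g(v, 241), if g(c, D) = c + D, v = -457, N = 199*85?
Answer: 16699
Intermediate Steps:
N = 16915
g(c, D) = D + c
N + g(v, 241) = 16915 + (241 - 457) = 16915 - 216 = 16699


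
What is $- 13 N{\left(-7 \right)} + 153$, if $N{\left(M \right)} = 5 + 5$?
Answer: $23$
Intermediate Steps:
$N{\left(M \right)} = 10$
$- 13 N{\left(-7 \right)} + 153 = \left(-13\right) 10 + 153 = -130 + 153 = 23$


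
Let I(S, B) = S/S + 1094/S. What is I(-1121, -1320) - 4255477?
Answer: -4770389690/1121 ≈ -4.2555e+6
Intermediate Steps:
I(S, B) = 1 + 1094/S
I(-1121, -1320) - 4255477 = (1094 - 1121)/(-1121) - 4255477 = -1/1121*(-27) - 4255477 = 27/1121 - 4255477 = -4770389690/1121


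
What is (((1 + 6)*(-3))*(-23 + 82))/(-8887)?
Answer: 1239/8887 ≈ 0.13942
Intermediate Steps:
(((1 + 6)*(-3))*(-23 + 82))/(-8887) = ((7*(-3))*59)*(-1/8887) = -21*59*(-1/8887) = -1239*(-1/8887) = 1239/8887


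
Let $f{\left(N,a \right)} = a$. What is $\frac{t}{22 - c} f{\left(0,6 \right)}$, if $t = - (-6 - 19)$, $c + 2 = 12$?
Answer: $\frac{25}{2} \approx 12.5$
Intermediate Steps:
$c = 10$ ($c = -2 + 12 = 10$)
$t = 25$ ($t = \left(-1\right) \left(-25\right) = 25$)
$\frac{t}{22 - c} f{\left(0,6 \right)} = \frac{25}{22 - 10} \cdot 6 = \frac{25}{12} \cdot 6 = \frac{25}{2}$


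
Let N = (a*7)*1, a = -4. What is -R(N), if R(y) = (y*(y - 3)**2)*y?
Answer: -753424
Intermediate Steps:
N = -28 (N = -4*7*1 = -28*1 = -28)
R(y) = y**2*(-3 + y)**2 (R(y) = (y*(-3 + y)**2)*y = y**2*(-3 + y)**2)
-R(N) = -(-28)**2*(-3 - 28)**2 = -784*(-31)**2 = -784*961 = -1*753424 = -753424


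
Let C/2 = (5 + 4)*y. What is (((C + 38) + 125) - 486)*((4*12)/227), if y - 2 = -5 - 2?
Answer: -19824/227 ≈ -87.330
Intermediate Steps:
y = -5 (y = 2 + (-5 - 2) = 2 - 7 = -5)
C = -90 (C = 2*((5 + 4)*(-5)) = 2*(9*(-5)) = 2*(-45) = -90)
(((C + 38) + 125) - 486)*((4*12)/227) = (((-90 + 38) + 125) - 486)*((4*12)/227) = ((-52 + 125) - 486)*(48*(1/227)) = (73 - 486)*(48/227) = -413*48/227 = -19824/227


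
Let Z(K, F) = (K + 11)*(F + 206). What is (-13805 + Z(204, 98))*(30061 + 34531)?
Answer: 3330040560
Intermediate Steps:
Z(K, F) = (11 + K)*(206 + F)
(-13805 + Z(204, 98))*(30061 + 34531) = (-13805 + (2266 + 11*98 + 206*204 + 98*204))*(30061 + 34531) = (-13805 + (2266 + 1078 + 42024 + 19992))*64592 = (-13805 + 65360)*64592 = 51555*64592 = 3330040560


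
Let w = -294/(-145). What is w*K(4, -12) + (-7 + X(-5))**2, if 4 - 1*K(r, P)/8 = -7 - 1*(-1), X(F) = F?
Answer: 8880/29 ≈ 306.21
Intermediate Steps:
w = 294/145 (w = -294*(-1/145) = 294/145 ≈ 2.0276)
K(r, P) = 80 (K(r, P) = 32 - 8*(-7 - 1*(-1)) = 32 - 8*(-7 + 1) = 32 - 8*(-6) = 32 + 48 = 80)
w*K(4, -12) + (-7 + X(-5))**2 = (294/145)*80 + (-7 - 5)**2 = 4704/29 + (-12)**2 = 4704/29 + 144 = 8880/29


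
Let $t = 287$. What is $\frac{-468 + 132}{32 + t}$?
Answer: $- \frac{336}{319} \approx -1.0533$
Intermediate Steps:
$\frac{-468 + 132}{32 + t} = \frac{-468 + 132}{32 + 287} = - \frac{336}{319}$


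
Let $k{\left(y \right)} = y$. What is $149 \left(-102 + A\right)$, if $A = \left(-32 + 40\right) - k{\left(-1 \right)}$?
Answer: $-13857$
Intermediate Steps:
$A = 9$ ($A = \left(-32 + 40\right) - -1 = 8 + 1 = 9$)
$149 \left(-102 + A\right) = 149 \left(-102 + 9\right) = 149 \left(-93\right) = -13857$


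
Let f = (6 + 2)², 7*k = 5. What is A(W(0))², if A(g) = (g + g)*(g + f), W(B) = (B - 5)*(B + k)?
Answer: 447322500/2401 ≈ 1.8631e+5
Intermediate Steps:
k = 5/7 (k = (⅐)*5 = 5/7 ≈ 0.71429)
W(B) = (-5 + B)*(5/7 + B) (W(B) = (B - 5)*(B + 5/7) = (-5 + B)*(5/7 + B))
f = 64 (f = 8² = 64)
A(g) = 2*g*(64 + g) (A(g) = (g + g)*(g + 64) = (2*g)*(64 + g) = 2*g*(64 + g))
A(W(0))² = (2*(-25/7 + 0² - 30/7*0)*(64 + (-25/7 + 0² - 30/7*0)))² = (2*(-25/7 + 0 + 0)*(64 + (-25/7 + 0 + 0)))² = (2*(-25/7)*(64 - 25/7))² = (2*(-25/7)*(423/7))² = (-21150/49)² = 447322500/2401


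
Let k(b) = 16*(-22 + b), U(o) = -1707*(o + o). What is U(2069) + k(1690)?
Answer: -7036878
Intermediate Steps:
U(o) = -3414*o
k(b) = -352 + 16*b
U(2069) + k(1690) = -3414*2069 + (-352 + 16*1690) = -7063566 + (-352 + 27040) = -7063566 + 26688 = -7036878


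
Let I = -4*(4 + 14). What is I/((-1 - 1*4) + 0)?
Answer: 72/5 ≈ 14.400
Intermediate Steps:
I = -72 (I = -4*18 = -72)
I/((-1 - 1*4) + 0) = -72/((-1 - 1*4) + 0) = -72/((-1 - 4) + 0) = -72/(-5 + 0) = -72/(-5) = -72*(-⅕) = 72/5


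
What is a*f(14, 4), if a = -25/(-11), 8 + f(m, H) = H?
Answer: -100/11 ≈ -9.0909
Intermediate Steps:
f(m, H) = -8 + H
a = 25/11 (a = -25*(-1/11) = 25/11 ≈ 2.2727)
a*f(14, 4) = 25*(-8 + 4)/11 = (25/11)*(-4) = -100/11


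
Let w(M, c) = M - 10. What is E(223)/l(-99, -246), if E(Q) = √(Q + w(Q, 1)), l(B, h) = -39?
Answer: -2*√109/39 ≈ -0.53540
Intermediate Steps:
w(M, c) = -10 + M
E(Q) = √(-10 + 2*Q) (E(Q) = √(Q + (-10 + Q)) = √(-10 + 2*Q))
E(223)/l(-99, -246) = √(-10 + 2*223)/(-39) = √(-10 + 446)*(-1/39) = √436*(-1/39) = (2*√109)*(-1/39) = -2*√109/39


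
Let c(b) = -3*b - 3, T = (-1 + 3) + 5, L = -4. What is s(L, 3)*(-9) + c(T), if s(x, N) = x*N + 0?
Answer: 84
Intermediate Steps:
s(x, N) = N*x (s(x, N) = N*x + 0 = N*x)
T = 7 (T = 2 + 5 = 7)
c(b) = -3 - 3*b
s(L, 3)*(-9) + c(T) = (3*(-4))*(-9) + (-3 - 3*7) = -12*(-9) + (-3 - 21) = 108 - 24 = 84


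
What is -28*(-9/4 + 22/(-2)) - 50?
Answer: 321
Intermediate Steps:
-28*(-9/4 + 22/(-2)) - 50 = -28*(-9*1/4 + 22*(-1/2)) - 50 = -28*(-9/4 - 11) - 50 = -28*(-53/4) - 50 = 371 - 50 = 321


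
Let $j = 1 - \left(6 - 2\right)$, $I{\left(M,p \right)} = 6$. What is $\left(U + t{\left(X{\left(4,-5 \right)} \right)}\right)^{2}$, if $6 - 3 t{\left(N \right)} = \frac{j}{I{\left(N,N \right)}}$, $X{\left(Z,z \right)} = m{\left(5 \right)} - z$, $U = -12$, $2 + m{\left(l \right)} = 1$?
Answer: $\frac{3481}{36} \approx 96.694$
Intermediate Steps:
$m{\left(l \right)} = -1$ ($m{\left(l \right)} = -2 + 1 = -1$)
$j = -3$ ($j = 1 - 4 = -3$)
$X{\left(Z,z \right)} = -1 - z$
$t{\left(N \right)} = \frac{13}{6}$ ($t{\left(N \right)} = 2 - \frac{\left(-3\right) \frac{1}{6}}{3} = 2 - - \frac{1}{6} = 2 + \frac{1}{6} = \frac{13}{6}$)
$\left(U + t{\left(X{\left(4,-5 \right)} \right)}\right)^{2} = \left(-12 + \frac{13}{6}\right)^{2} = \left(- \frac{59}{6}\right)^{2} = \frac{3481}{36}$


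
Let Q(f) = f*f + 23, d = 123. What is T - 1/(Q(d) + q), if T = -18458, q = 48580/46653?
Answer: -13048603249541/706934836 ≈ -18458.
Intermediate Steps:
q = 48580/46653 (q = 48580*(1/46653) = 48580/46653 ≈ 1.0413)
Q(f) = 23 + f² (Q(f) = f² + 23 = 23 + f²)
T - 1/(Q(d) + q) = -18458 - 1/((23 + 123²) + 48580/46653) = -18458 - 1/((23 + 15129) + 48580/46653) = -18458 - 1/(15152 + 48580/46653) = -18458 - 1/706934836/46653 = -18458 - 1*46653/706934836 = -18458 - 46653/706934836 = -13048603249541/706934836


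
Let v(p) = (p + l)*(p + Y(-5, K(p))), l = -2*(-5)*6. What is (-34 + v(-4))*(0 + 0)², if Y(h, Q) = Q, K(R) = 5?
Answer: 0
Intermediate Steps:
l = 60 (l = 10*6 = 60)
v(p) = (5 + p)*(60 + p) (v(p) = (p + 60)*(p + 5) = (60 + p)*(5 + p) = (5 + p)*(60 + p))
(-34 + v(-4))*(0 + 0)² = (-34 + (300 + (-4)² + 65*(-4)))*(0 + 0)² = (-34 + (300 + 16 - 260))*0² = (-34 + 56)*0 = 22*0 = 0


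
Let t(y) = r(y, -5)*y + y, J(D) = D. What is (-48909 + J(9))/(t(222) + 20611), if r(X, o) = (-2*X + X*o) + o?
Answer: 9780/65053 ≈ 0.15034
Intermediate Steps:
r(X, o) = o - 2*X + X*o
t(y) = y + y*(-5 - 7*y) (t(y) = (-5 - 2*y + y*(-5))*y + y = (-5 - 2*y - 5*y)*y + y = (-5 - 7*y)*y + y = y*(-5 - 7*y) + y = y + y*(-5 - 7*y))
(-48909 + J(9))/(t(222) + 20611) = (-48909 + 9)/(-1*222*(4 + 7*222) + 20611) = -48900/(-1*222*(4 + 1554) + 20611) = -48900/(-1*222*1558 + 20611) = -48900/(-345876 + 20611) = -48900/(-325265) = -48900*(-1/325265) = 9780/65053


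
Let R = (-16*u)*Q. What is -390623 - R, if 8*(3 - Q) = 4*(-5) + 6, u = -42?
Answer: -393815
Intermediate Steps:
Q = 19/4 (Q = 3 - (4*(-5) + 6)/8 = 3 - (-20 + 6)/8 = 3 - ⅛*(-14) = 3 + 7/4 = 19/4 ≈ 4.7500)
R = 3192 (R = -16*(-42)*(19/4) = 672*(19/4) = 3192)
-390623 - R = -390623 - 1*3192 = -390623 - 3192 = -393815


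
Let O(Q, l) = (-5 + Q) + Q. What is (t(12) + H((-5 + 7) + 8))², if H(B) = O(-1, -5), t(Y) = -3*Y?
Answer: 1849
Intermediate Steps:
O(Q, l) = -5 + 2*Q
H(B) = -7 (H(B) = -5 + 2*(-1) = -5 - 2 = -7)
(t(12) + H((-5 + 7) + 8))² = (-3*12 - 7)² = (-36 - 7)² = (-43)² = 1849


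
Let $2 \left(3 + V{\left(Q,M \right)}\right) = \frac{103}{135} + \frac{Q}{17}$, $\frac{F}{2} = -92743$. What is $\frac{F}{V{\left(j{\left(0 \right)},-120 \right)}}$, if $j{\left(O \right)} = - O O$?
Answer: $\frac{7154460}{101} \approx 70836.0$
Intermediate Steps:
$F = -185486$ ($F = 2 \left(-92743\right) = -185486$)
$j{\left(O \right)} = - O^{2}$
$V{\left(Q,M \right)} = - \frac{707}{270} + \frac{Q}{34}$ ($V{\left(Q,M \right)} = -3 + \frac{\frac{103}{135} + \frac{Q}{17}}{2} = -3 + \left(\frac{103}{270} + \frac{Q}{34}\right) = - \frac{707}{270} + \frac{Q}{34}$)
$\frac{F}{V{\left(j{\left(0 \right)},-120 \right)}} = - \frac{185486}{- \frac{707}{270} + \frac{\left(-1\right) 0^{2}}{34}} = - \frac{185486}{- \frac{707}{270} + \frac{\left(-1\right) 0}{34}} = - \frac{185486}{- \frac{707}{270} + \frac{1}{34} \cdot 0} = - \frac{185486}{- \frac{707}{270} + 0} = - \frac{185486}{- \frac{707}{270}} = \left(-185486\right) \left(- \frac{270}{707}\right) = \frac{7154460}{101}$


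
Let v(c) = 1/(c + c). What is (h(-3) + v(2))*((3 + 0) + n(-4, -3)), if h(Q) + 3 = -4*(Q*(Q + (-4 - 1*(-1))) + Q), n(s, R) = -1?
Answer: -251/2 ≈ -125.50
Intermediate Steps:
v(c) = 1/(2*c)
h(Q) = -3 - 4*Q - 4*Q*(-3 + Q) (h(Q) = -3 - 4*(Q*(Q + (-4 - 1*(-1))) + Q) = -3 - 4*(Q*(Q + (-4 + 1)) + Q) = -3 - 4*(Q*(Q - 3) + Q) = -3 - 4*(Q*(-3 + Q) + Q) = -3 - 4*(Q + Q*(-3 + Q)) = -3 + (-4*Q - 4*Q*(-3 + Q)) = -3 - 4*Q - 4*Q*(-3 + Q))
(h(-3) + v(2))*((3 + 0) + n(-4, -3)) = ((-3 - 4*(-3)**2 + 8*(-3)) + (1/2)/2)*((3 + 0) - 1) = ((-3 - 4*9 - 24) + (1/2)*(1/2))*(3 - 1) = ((-3 - 36 - 24) + 1/4)*2 = (-63 + 1/4)*2 = -251/4*2 = -251/2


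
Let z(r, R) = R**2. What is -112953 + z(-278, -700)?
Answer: 377047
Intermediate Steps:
-112953 + z(-278, -700) = -112953 + (-700)**2 = -112953 + 490000 = 377047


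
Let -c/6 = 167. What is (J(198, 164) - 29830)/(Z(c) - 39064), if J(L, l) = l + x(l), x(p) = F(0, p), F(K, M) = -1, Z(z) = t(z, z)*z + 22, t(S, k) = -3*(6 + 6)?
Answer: 899/90 ≈ 9.9889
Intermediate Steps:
c = -1002 (c = -6*167 = -1002)
t(S, k) = -36 (t(S, k) = -3*12 = -36)
Z(z) = 22 - 36*z (Z(z) = -36*z + 22 = 22 - 36*z)
x(p) = -1
J(L, l) = -1 + l (J(L, l) = l - 1 = -1 + l)
(J(198, 164) - 29830)/(Z(c) - 39064) = ((-1 + 164) - 29830)/((22 - 36*(-1002)) - 39064) = (163 - 29830)/((22 + 36072) - 39064) = -29667/(36094 - 39064) = -29667/(-2970) = -29667*(-1/2970) = 899/90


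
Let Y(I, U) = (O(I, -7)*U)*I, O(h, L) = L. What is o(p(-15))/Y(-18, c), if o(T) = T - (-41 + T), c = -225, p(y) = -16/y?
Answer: -41/28350 ≈ -0.0014462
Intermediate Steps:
o(T) = 41 (o(T) = T + (41 - T) = 41)
Y(I, U) = -7*I*U (Y(I, U) = (-7*U)*I = -7*I*U)
o(p(-15))/Y(-18, c) = 41/((-7*(-18)*(-225))) = 41/(-28350) = 41*(-1/28350) = -41/28350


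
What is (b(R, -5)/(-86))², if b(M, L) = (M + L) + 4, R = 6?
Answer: 25/7396 ≈ 0.0033802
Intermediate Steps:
b(M, L) = 4 + L + M (b(M, L) = (L + M) + 4 = 4 + L + M)
(b(R, -5)/(-86))² = ((4 - 5 + 6)/(-86))² = (5*(-1/86))² = (-5/86)² = 25/7396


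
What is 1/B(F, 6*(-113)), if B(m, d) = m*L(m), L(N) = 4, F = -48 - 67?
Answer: -1/460 ≈ -0.0021739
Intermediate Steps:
F = -115
B(m, d) = 4*m (B(m, d) = m*4 = 4*m)
1/B(F, 6*(-113)) = 1/(4*(-115)) = 1/(-460) = -1/460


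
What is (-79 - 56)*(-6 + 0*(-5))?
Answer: 810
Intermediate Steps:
(-79 - 56)*(-6 + 0*(-5)) = -135*(-6 + 0) = -135*(-6) = 810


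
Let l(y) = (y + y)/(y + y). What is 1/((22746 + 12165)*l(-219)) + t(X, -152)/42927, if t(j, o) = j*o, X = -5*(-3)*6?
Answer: -159179851/499541499 ≈ -0.31865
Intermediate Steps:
X = 90 (X = 15*6 = 90)
l(y) = 1 (l(y) = (2*y)/((2*y)) = (2*y)*(1/(2*y)) = 1)
1/((22746 + 12165)*l(-219)) + t(X, -152)/42927 = 1/((22746 + 12165)*1) + (90*(-152))/42927 = 1/34911 - 13680*1/42927 = (1/34911)*1 - 4560/14309 = 1/34911 - 4560/14309 = -159179851/499541499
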